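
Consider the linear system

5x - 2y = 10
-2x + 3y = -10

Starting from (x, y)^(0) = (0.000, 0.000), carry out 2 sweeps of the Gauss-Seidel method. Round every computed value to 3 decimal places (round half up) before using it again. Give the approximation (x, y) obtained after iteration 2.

Iteration 1:
  x = (10 - (-2)·0.000) / (5) = 2.000
  y = (-10 - (-2)·2.000) / (3) = -2.000
Iteration 2:
  x = (10 - (-2)·-2.000) / (5) = 1.200
  y = (-10 - (-2)·1.200) / (3) = -2.533

(1.200, -2.533)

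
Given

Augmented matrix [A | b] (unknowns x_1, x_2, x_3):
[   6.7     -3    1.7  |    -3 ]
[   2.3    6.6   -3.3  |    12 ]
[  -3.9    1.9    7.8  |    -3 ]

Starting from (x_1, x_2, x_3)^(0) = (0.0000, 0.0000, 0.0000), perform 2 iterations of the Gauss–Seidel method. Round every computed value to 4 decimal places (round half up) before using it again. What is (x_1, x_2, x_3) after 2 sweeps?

(0.7126, 1.0252, -0.2780)

Iteration 1:
  x_1 = (-3 - (-3)·0.0000 - (1.7)·0.0000) / (6.7) = -0.4478
  x_2 = (12 - (2.3)·-0.4478 - (-3.3)·0.0000) / (6.6) = 1.9742
  x_3 = (-3 - (-3.9)·-0.4478 - (1.9)·1.9742) / (7.8) = -1.0894
Iteration 2:
  x_1 = (-3 - (-3)·1.9742 - (1.7)·-1.0894) / (6.7) = 0.7126
  x_2 = (12 - (2.3)·0.7126 - (-3.3)·-1.0894) / (6.6) = 1.0252
  x_3 = (-3 - (-3.9)·0.7126 - (1.9)·1.0252) / (7.8) = -0.2780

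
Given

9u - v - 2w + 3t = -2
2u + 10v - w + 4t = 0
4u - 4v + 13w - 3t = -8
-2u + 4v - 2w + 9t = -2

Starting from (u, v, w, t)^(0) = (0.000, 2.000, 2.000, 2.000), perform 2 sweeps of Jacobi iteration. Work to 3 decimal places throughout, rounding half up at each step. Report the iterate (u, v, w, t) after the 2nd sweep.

Iteration 1:
  u = (-2 - (-1)·2.000 - (-2)·2.000 - (3)·2.000) / (9) = -0.222
  v = (0 - (2)·0.000 - (-1)·2.000 - (4)·2.000) / (10) = -0.600
  w = (-8 - (4)·0.000 - (-4)·2.000 - (-3)·2.000) / (13) = 0.462
  t = (-2 - (-2)·0.000 - (4)·2.000 - (-2)·2.000) / (9) = -0.667
Iteration 2:
  u = (-2 - (-1)·-0.600 - (-2)·0.462 - (3)·-0.667) / (9) = 0.036
  v = (0 - (2)·-0.222 - (-1)·0.462 - (4)·-0.667) / (10) = 0.357
  w = (-8 - (4)·-0.222 - (-4)·-0.600 - (-3)·-0.667) / (13) = -0.886
  t = (-2 - (-2)·-0.222 - (4)·-0.600 - (-2)·0.462) / (9) = 0.098

(0.036, 0.357, -0.886, 0.098)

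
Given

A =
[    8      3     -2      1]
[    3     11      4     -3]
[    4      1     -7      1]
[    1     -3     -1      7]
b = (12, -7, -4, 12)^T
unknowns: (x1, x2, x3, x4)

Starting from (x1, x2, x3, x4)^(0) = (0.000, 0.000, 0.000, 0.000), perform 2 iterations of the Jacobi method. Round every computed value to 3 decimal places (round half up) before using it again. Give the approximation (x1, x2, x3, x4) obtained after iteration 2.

(1.667, -0.786, 1.583, 1.309)

Iteration 1:
  x1 = (12 - (3)·0.000 - (-2)·0.000 - (1)·0.000) / (8) = 1.500
  x2 = (-7 - (3)·0.000 - (4)·0.000 - (-3)·0.000) / (11) = -0.636
  x3 = (-4 - (4)·0.000 - (1)·0.000 - (1)·0.000) / (-7) = 0.571
  x4 = (12 - (1)·0.000 - (-3)·0.000 - (-1)·0.000) / (7) = 1.714
Iteration 2:
  x1 = (12 - (3)·-0.636 - (-2)·0.571 - (1)·1.714) / (8) = 1.667
  x2 = (-7 - (3)·1.500 - (4)·0.571 - (-3)·1.714) / (11) = -0.786
  x3 = (-4 - (4)·1.500 - (1)·-0.636 - (1)·1.714) / (-7) = 1.583
  x4 = (12 - (1)·1.500 - (-3)·-0.636 - (-1)·0.571) / (7) = 1.309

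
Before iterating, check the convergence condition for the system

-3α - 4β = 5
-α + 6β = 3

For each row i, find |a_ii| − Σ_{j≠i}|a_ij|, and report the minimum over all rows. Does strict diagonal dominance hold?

-1

row 1: |-3| − (4) = -1
row 2: |6| − (1) = 5
minimum over rows = -1 → not strictly diagonally dominant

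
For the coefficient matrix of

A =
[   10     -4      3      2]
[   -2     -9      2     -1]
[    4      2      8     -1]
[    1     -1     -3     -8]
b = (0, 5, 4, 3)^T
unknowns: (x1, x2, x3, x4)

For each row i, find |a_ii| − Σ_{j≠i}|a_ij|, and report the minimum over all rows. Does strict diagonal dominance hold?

row 1: |10| − (4+3+2) = 1
row 2: |-9| − (2+2+1) = 4
row 3: |8| − (4+2+1) = 1
row 4: |-8| − (1+1+3) = 3
minimum over rows = 1 → strictly diagonally dominant (convergence guaranteed)

1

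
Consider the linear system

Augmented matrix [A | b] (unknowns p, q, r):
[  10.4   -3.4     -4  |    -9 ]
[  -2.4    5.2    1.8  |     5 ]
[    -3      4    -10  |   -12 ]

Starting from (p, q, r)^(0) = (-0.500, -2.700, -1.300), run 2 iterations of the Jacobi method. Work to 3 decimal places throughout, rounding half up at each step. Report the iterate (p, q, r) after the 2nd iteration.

Iteration 1:
  p = (-9 - (-3.4)·-2.700 - (-4)·-1.300) / (10.4) = -2.248
  q = (5 - (-2.4)·-0.500 - (1.8)·-1.300) / (5.2) = 1.181
  r = (-12 - (-3)·-0.500 - (4)·-2.700) / (-10) = 0.270
Iteration 2:
  p = (-9 - (-3.4)·1.181 - (-4)·0.270) / (10.4) = -0.375
  q = (5 - (-2.4)·-2.248 - (1.8)·0.270) / (5.2) = -0.169
  r = (-12 - (-3)·-2.248 - (4)·1.181) / (-10) = 2.347

(-0.375, -0.169, 2.347)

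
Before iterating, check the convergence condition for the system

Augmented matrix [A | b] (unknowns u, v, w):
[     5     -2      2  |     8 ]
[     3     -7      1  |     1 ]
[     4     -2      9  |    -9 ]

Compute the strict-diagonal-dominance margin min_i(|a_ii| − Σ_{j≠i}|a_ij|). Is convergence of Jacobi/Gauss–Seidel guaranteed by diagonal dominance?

1

row 1: |5| − (2+2) = 1
row 2: |-7| − (3+1) = 3
row 3: |9| − (4+2) = 3
minimum over rows = 1 → strictly diagonally dominant (convergence guaranteed)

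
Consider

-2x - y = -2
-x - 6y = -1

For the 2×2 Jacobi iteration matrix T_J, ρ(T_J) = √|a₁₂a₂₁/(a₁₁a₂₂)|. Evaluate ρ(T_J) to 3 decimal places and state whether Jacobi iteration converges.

0.289

a₁₂a₂₁/(a₁₁a₂₂) = (-1)·(-1) / ((-2)·(-6)) = 0.083333
ρ = √|0.083333| = √0.083333 = 0.289
ρ < 1, so Jacobi converges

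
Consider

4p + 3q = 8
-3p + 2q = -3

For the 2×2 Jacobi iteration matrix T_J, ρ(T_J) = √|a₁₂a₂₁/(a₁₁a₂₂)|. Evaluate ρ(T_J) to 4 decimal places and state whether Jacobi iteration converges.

a₁₂a₂₁/(a₁₁a₂₂) = (3)·(-3) / ((4)·(2)) = -1.125000
ρ = √|-1.125000| = √1.125000 = 1.0607
ρ > 1, so Jacobi diverges

1.0607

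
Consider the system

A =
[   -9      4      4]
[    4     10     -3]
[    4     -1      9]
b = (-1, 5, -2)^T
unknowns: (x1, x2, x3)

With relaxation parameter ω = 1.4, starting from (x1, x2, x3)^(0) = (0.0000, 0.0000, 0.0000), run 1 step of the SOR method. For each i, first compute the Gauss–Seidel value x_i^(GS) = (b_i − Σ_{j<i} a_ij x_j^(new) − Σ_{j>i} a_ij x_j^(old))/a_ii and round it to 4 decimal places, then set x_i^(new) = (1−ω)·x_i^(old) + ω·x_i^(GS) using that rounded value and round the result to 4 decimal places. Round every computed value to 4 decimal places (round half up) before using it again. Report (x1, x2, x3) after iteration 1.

(0.1555, 0.6129, -0.3125)

Iteration 1:
  x1: GS value = (-1 - (4)·0.0000 - (4)·0.0000) / (-9) = 0.1111;  x1 ← (1−ω)·0.0000 + ω·0.1111 = 0.1555
  x2: GS value = (5 - (4)·0.1555 - (-3)·0.0000) / (10) = 0.4378;  x2 ← (1−ω)·0.0000 + ω·0.4378 = 0.6129
  x3: GS value = (-2 - (4)·0.1555 - (-1)·0.6129) / (9) = -0.2232;  x3 ← (1−ω)·0.0000 + ω·-0.2232 = -0.3125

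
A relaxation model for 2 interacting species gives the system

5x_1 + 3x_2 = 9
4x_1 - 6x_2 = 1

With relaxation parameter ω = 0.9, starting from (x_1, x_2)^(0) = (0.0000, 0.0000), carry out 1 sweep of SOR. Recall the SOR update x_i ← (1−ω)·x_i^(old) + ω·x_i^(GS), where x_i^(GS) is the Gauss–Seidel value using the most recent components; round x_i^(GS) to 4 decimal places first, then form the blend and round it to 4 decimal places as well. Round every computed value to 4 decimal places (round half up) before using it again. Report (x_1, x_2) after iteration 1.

(1.6200, 0.8220)

Iteration 1:
  x_1: GS value = (9 - (3)·0.0000) / (5) = 1.8000;  x_1 ← (1−ω)·0.0000 + ω·1.8000 = 1.6200
  x_2: GS value = (1 - (4)·1.6200) / (-6) = 0.9133;  x_2 ← (1−ω)·0.0000 + ω·0.9133 = 0.8220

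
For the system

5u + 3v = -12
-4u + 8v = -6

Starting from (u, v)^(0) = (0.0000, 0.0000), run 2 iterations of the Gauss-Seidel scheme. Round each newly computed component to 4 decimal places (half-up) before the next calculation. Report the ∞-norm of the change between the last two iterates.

1.1700

Iteration 1:
  u = (-12 - (3)·0.0000) / (5) = -2.4000
  v = (-6 - (-4)·-2.4000) / (8) = -1.9500
Iteration 2:
  u = (-12 - (3)·-1.9500) / (5) = -1.2300
  v = (-6 - (-4)·-1.2300) / (8) = -1.3650
Change: (1.1700, 0.5850) → max |·| = 1.1700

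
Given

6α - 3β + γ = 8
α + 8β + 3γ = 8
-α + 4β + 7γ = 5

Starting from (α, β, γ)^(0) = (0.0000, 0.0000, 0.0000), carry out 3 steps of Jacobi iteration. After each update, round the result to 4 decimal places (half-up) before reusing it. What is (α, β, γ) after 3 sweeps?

Iteration 1:
  α = (8 - (-3)·0.0000 - (1)·0.0000) / (6) = 1.3333
  β = (8 - (1)·0.0000 - (3)·0.0000) / (8) = 1.0000
  γ = (5 - (-1)·0.0000 - (4)·0.0000) / (7) = 0.7143
Iteration 2:
  α = (8 - (-3)·1.0000 - (1)·0.7143) / (6) = 1.7143
  β = (8 - (1)·1.3333 - (3)·0.7143) / (8) = 0.5655
  γ = (5 - (-1)·1.3333 - (4)·1.0000) / (7) = 0.3333
Iteration 3:
  α = (8 - (-3)·0.5655 - (1)·0.3333) / (6) = 1.5605
  β = (8 - (1)·1.7143 - (3)·0.3333) / (8) = 0.6607
  γ = (5 - (-1)·1.7143 - (4)·0.5655) / (7) = 0.6360

(1.5605, 0.6607, 0.6360)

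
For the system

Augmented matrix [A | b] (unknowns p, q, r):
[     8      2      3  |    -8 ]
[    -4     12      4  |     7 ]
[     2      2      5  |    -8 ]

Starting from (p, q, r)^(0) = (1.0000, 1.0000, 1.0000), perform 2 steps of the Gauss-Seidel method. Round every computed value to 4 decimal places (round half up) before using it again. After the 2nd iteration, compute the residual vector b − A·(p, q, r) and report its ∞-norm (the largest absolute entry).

Iteration 1:
  p = (-8 - (2)·1.0000 - (3)·1.0000) / (8) = -1.6250
  q = (7 - (-4)·-1.6250 - (4)·1.0000) / (12) = -0.2917
  r = (-8 - (2)·-1.6250 - (2)·-0.2917) / (5) = -0.8333
Iteration 2:
  p = (-8 - (2)·-0.2917 - (3)·-0.8333) / (8) = -0.6146
  q = (7 - (-4)·-0.6146 - (4)·-0.8333) / (12) = 0.6562
  r = (-8 - (2)·-0.6146 - (2)·0.6562) / (5) = -1.6166
Residual b − A·x = (0.4542, 3.1336, -0.0002); ∞-norm = 3.1336

3.1336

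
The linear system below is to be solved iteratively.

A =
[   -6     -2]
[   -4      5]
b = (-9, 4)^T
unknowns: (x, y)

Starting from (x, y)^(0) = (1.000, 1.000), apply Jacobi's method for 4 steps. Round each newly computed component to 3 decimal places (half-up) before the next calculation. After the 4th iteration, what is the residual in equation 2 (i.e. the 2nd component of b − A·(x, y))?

Iteration 1:
  x = (-9 - (-2)·1.000) / (-6) = 1.167
  y = (4 - (-4)·1.000) / (5) = 1.600
Iteration 2:
  x = (-9 - (-2)·1.600) / (-6) = 0.967
  y = (4 - (-4)·1.167) / (5) = 1.734
Iteration 3:
  x = (-9 - (-2)·1.734) / (-6) = 0.922
  y = (4 - (-4)·0.967) / (5) = 1.574
Iteration 4:
  x = (-9 - (-2)·1.574) / (-6) = 0.975
  y = (4 - (-4)·0.922) / (5) = 1.538
Residual b − A·x = (-0.074, 0.210)

0.210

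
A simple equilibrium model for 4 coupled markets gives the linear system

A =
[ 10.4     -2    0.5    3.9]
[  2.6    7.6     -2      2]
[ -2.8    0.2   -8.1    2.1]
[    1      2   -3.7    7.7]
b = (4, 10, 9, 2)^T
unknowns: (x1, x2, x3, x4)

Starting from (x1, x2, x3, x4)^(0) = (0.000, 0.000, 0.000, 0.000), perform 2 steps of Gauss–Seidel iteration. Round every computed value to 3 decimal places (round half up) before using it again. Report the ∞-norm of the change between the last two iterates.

Iteration 1:
  x1 = (4 - (-2)·0.000 - (0.5)·0.000 - (3.9)·0.000) / (10.4) = 0.385
  x2 = (10 - (2.6)·0.385 - (-2)·0.000 - (2)·0.000) / (7.6) = 1.184
  x3 = (9 - (-2.8)·0.385 - (0.2)·1.184 - (2.1)·0.000) / (-8.1) = -1.215
  x4 = (2 - (1)·0.385 - (2)·1.184 - (-3.7)·-1.215) / (7.7) = -0.682
Iteration 2:
  x1 = (4 - (-2)·1.184 - (0.5)·-1.215 - (3.9)·-0.682) / (10.4) = 0.926
  x2 = (10 - (2.6)·0.926 - (-2)·-1.215 - (2)·-0.682) / (7.6) = 0.859
  x3 = (9 - (-2.8)·0.926 - (0.2)·0.859 - (2.1)·-0.682) / (-8.1) = -1.587
  x4 = (2 - (1)·0.926 - (2)·0.859 - (-3.7)·-1.587) / (7.7) = -0.846
Change: (0.541, -0.325, -0.372, -0.164) → max |·| = 0.541

0.541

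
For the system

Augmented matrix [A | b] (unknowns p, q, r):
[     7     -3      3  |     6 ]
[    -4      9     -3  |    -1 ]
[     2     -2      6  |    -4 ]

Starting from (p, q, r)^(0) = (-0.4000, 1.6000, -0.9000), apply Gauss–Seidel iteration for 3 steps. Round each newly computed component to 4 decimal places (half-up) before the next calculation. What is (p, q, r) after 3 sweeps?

(1.4177, 0.1460, -1.0906)

Iteration 1:
  p = (6 - (-3)·1.6000 - (3)·-0.9000) / (7) = 1.9286
  q = (-1 - (-4)·1.9286 - (-3)·-0.9000) / (9) = 0.4460
  r = (-4 - (2)·1.9286 - (-2)·0.4460) / (6) = -1.1609
Iteration 2:
  p = (6 - (-3)·0.4460 - (3)·-1.1609) / (7) = 1.5458
  q = (-1 - (-4)·1.5458 - (-3)·-1.1609) / (9) = 0.1889
  r = (-4 - (2)·1.5458 - (-2)·0.1889) / (6) = -1.1190
Iteration 3:
  p = (6 - (-3)·0.1889 - (3)·-1.1190) / (7) = 1.4177
  q = (-1 - (-4)·1.4177 - (-3)·-1.1190) / (9) = 0.1460
  r = (-4 - (2)·1.4177 - (-2)·0.1460) / (6) = -1.0906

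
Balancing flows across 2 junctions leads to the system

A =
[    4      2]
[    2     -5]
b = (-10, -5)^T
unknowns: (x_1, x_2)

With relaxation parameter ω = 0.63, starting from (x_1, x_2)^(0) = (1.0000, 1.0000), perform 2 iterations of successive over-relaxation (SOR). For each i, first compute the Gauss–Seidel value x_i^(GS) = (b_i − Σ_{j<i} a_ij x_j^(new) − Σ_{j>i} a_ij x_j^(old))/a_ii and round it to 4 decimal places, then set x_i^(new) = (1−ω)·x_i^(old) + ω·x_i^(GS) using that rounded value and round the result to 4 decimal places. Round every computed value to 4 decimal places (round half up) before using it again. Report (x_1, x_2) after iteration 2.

(-2.3318, 0.2707)

Iteration 1:
  x_1: GS value = (-10 - (2)·1.0000) / (4) = -3.0000;  x_1 ← (1−ω)·1.0000 + ω·-3.0000 = -1.5200
  x_2: GS value = (-5 - (2)·-1.5200) / (-5) = 0.3920;  x_2 ← (1−ω)·1.0000 + ω·0.3920 = 0.6170
Iteration 2:
  x_1: GS value = (-10 - (2)·0.6170) / (4) = -2.8085;  x_1 ← (1−ω)·-1.5200 + ω·-2.8085 = -2.3318
  x_2: GS value = (-5 - (2)·-2.3318) / (-5) = 0.0673;  x_2 ← (1−ω)·0.6170 + ω·0.0673 = 0.2707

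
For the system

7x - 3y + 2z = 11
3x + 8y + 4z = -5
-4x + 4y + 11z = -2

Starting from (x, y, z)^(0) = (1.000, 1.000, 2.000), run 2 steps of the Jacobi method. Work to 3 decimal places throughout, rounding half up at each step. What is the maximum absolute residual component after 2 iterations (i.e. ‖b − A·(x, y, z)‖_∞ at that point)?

Iteration 1:
  x = (11 - (-3)·1.000 - (2)·2.000) / (7) = 1.429
  y = (-5 - (3)·1.000 - (4)·2.000) / (8) = -2.000
  z = (-2 - (-4)·1.000 - (4)·1.000) / (11) = -0.182
Iteration 2:
  x = (11 - (-3)·-2.000 - (2)·-0.182) / (7) = 0.766
  y = (-5 - (3)·1.429 - (4)·-0.182) / (8) = -1.070
  z = (-2 - (-4)·1.429 - (4)·-2.000) / (11) = 1.065
Residual b − A·x = (0.298, -2.998, -6.371); ∞-norm = 6.371

6.371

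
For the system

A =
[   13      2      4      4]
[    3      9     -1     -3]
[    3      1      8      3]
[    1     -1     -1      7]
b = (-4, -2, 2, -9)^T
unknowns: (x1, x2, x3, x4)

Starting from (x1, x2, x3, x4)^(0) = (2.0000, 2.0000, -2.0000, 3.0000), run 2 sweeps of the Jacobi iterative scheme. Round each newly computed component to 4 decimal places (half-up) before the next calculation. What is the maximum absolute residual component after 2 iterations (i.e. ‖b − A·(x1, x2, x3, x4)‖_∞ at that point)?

Iteration 1:
  x1 = (-4 - (2)·2.0000 - (4)·-2.0000 - (4)·3.0000) / (13) = -0.9231
  x2 = (-2 - (3)·2.0000 - (-1)·-2.0000 - (-3)·3.0000) / (9) = -0.1111
  x3 = (2 - (3)·2.0000 - (1)·2.0000 - (3)·3.0000) / (8) = -1.8750
  x4 = (-9 - (1)·2.0000 - (-1)·2.0000 - (-1)·-2.0000) / (7) = -1.5714
Iteration 2:
  x1 = (-4 - (2)·-0.1111 - (4)·-1.8750 - (4)·-1.5714) / (13) = 0.7698
  x2 = (-2 - (3)·-0.9231 - (-1)·-1.8750 - (-3)·-1.5714) / (9) = -0.6467
  x3 = (2 - (3)·-0.9231 - (1)·-0.1111 - (3)·-1.5714) / (8) = 1.1993
  x4 = (-9 - (1)·-0.9231 - (-1)·-0.1111 - (-1)·-1.8750) / (7) = -1.4376
Residual b − A·x = (-11.7608, -1.6026, -4.9443, 0.8460); ∞-norm = 11.7608

11.7608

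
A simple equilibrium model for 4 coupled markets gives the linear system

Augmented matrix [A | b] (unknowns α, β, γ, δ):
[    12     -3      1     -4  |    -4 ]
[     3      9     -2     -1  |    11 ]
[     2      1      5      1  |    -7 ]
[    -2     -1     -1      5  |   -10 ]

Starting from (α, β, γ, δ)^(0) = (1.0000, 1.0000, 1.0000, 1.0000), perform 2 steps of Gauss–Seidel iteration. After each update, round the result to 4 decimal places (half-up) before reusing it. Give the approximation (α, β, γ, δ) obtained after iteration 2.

(-0.4700, 0.7167, -0.9500, -2.2347)

Iteration 1:
  α = (-4 - (-3)·1.0000 - (1)·1.0000 - (-4)·1.0000) / (12) = 0.1667
  β = (11 - (3)·0.1667 - (-2)·1.0000 - (-1)·1.0000) / (9) = 1.5000
  γ = (-7 - (2)·0.1667 - (1)·1.5000 - (1)·1.0000) / (5) = -1.9667
  δ = (-10 - (-2)·0.1667 - (-1)·1.5000 - (-1)·-1.9667) / (5) = -2.0267
Iteration 2:
  α = (-4 - (-3)·1.5000 - (1)·-1.9667 - (-4)·-2.0267) / (12) = -0.4700
  β = (11 - (3)·-0.4700 - (-2)·-1.9667 - (-1)·-2.0267) / (9) = 0.7167
  γ = (-7 - (2)·-0.4700 - (1)·0.7167 - (1)·-2.0267) / (5) = -0.9500
  δ = (-10 - (-2)·-0.4700 - (-1)·0.7167 - (-1)·-0.9500) / (5) = -2.2347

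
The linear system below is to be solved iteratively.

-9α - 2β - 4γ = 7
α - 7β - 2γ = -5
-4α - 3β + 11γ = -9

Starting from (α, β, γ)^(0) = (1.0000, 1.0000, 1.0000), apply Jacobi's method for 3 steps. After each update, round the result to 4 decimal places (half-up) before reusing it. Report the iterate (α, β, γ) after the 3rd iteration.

(-0.3744, 0.9359, -0.9651)

Iteration 1:
  α = (7 - (-2)·1.0000 - (-4)·1.0000) / (-9) = -1.4444
  β = (-5 - (1)·1.0000 - (-2)·1.0000) / (-7) = 0.5714
  γ = (-9 - (-4)·1.0000 - (-3)·1.0000) / (11) = -0.1818
Iteration 2:
  α = (7 - (-2)·0.5714 - (-4)·-0.1818) / (-9) = -0.8240
  β = (-5 - (1)·-1.4444 - (-2)·-0.1818) / (-7) = 0.5599
  γ = (-9 - (-4)·-1.4444 - (-3)·0.5714) / (11) = -1.1876
Iteration 3:
  α = (7 - (-2)·0.5599 - (-4)·-1.1876) / (-9) = -0.3744
  β = (-5 - (1)·-0.8240 - (-2)·-1.1876) / (-7) = 0.9359
  γ = (-9 - (-4)·-0.8240 - (-3)·0.5599) / (11) = -0.9651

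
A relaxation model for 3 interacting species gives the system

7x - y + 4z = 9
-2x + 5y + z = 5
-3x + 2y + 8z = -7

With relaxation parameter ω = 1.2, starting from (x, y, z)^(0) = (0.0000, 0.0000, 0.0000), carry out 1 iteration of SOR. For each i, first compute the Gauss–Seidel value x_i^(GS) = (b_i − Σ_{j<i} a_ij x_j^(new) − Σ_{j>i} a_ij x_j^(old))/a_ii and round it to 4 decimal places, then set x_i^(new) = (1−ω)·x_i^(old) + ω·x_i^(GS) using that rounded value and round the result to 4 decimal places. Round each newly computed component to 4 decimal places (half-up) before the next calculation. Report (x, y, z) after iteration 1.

Iteration 1:
  x: GS value = (9 - (-1)·0.0000 - (4)·0.0000) / (7) = 1.2857;  x ← (1−ω)·0.0000 + ω·1.2857 = 1.5428
  y: GS value = (5 - (-2)·1.5428 - (1)·0.0000) / (5) = 1.6171;  y ← (1−ω)·0.0000 + ω·1.6171 = 1.9405
  z: GS value = (-7 - (-3)·1.5428 - (2)·1.9405) / (8) = -0.7816;  z ← (1−ω)·0.0000 + ω·-0.7816 = -0.9379

(1.5428, 1.9405, -0.9379)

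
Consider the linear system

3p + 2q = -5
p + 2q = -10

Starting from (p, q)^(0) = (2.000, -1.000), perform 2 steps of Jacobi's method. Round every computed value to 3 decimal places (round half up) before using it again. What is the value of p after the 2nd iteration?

2.333

Iteration 1:
  p = (-5 - (2)·-1.000) / (3) = -1.000
  q = (-10 - (1)·2.000) / (2) = -6.000
Iteration 2:
  p = (-5 - (2)·-6.000) / (3) = 2.333
  q = (-10 - (1)·-1.000) / (2) = -4.500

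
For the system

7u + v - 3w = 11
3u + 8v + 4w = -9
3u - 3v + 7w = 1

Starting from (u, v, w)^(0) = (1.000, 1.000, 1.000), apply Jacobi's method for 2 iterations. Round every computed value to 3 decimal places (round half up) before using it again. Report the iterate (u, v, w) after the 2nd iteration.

Iteration 1:
  u = (11 - (1)·1.000 - (-3)·1.000) / (7) = 1.857
  v = (-9 - (3)·1.000 - (4)·1.000) / (8) = -2.000
  w = (1 - (3)·1.000 - (-3)·1.000) / (7) = 0.143
Iteration 2:
  u = (11 - (1)·-2.000 - (-3)·0.143) / (7) = 1.918
  v = (-9 - (3)·1.857 - (4)·0.143) / (8) = -1.893
  w = (1 - (3)·1.857 - (-3)·-2.000) / (7) = -1.510

(1.918, -1.893, -1.510)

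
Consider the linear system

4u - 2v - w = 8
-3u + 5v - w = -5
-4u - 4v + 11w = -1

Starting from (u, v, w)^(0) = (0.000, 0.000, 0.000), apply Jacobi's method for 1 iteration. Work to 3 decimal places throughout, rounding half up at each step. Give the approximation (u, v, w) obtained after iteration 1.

(2.000, -1.000, -0.091)

Iteration 1:
  u = (8 - (-2)·0.000 - (-1)·0.000) / (4) = 2.000
  v = (-5 - (-3)·0.000 - (-1)·0.000) / (5) = -1.000
  w = (-1 - (-4)·0.000 - (-4)·0.000) / (11) = -0.091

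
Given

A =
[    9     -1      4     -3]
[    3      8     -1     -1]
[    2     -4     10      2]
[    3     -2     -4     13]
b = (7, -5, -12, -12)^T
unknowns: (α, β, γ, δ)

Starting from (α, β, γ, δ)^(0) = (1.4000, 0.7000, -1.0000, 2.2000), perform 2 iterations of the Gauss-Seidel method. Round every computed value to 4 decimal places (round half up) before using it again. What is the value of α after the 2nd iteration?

Iteration 1:
  α = (7 - (-1)·0.7000 - (4)·-1.0000 - (-3)·2.2000) / (9) = 2.0333
  β = (-5 - (3)·2.0333 - (-1)·-1.0000 - (-1)·2.2000) / (8) = -1.2375
  γ = (-12 - (2)·2.0333 - (-4)·-1.2375 - (2)·2.2000) / (10) = -2.5417
  δ = (-12 - (3)·2.0333 - (-2)·-1.2375 - (-4)·-2.5417) / (13) = -2.3647
Iteration 2:
  α = (7 - (-1)·-1.2375 - (4)·-2.5417 - (-3)·-2.3647) / (9) = 0.9817
  β = (-5 - (3)·0.9817 - (-1)·-2.5417 - (-1)·-2.3647) / (8) = -1.6064
  γ = (-12 - (2)·0.9817 - (-4)·-1.6064 - (2)·-2.3647) / (10) = -1.5660
  δ = (-12 - (3)·0.9817 - (-2)·-1.6064 - (-4)·-1.5660) / (13) = -1.8786

0.9817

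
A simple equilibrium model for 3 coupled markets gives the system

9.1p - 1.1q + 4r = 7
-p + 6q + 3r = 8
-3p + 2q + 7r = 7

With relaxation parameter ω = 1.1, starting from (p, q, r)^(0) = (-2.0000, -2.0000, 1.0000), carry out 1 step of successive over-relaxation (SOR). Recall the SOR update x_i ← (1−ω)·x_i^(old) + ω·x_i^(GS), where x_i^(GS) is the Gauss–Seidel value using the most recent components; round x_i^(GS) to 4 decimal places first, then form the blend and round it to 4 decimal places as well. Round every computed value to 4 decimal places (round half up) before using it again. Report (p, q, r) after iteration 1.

Iteration 1:
  p: GS value = (7 - (-1.1)·-2.0000 - (4)·1.0000) / (9.1) = 0.0879;  p ← (1−ω)·-2.0000 + ω·0.0879 = 0.2967
  q: GS value = (8 - (-1)·0.2967 - (3)·1.0000) / (6) = 0.8828;  q ← (1−ω)·-2.0000 + ω·0.8828 = 1.1711
  r: GS value = (7 - (-3)·0.2967 - (2)·1.1711) / (7) = 0.7926;  r ← (1−ω)·1.0000 + ω·0.7926 = 0.7719

(0.2967, 1.1711, 0.7719)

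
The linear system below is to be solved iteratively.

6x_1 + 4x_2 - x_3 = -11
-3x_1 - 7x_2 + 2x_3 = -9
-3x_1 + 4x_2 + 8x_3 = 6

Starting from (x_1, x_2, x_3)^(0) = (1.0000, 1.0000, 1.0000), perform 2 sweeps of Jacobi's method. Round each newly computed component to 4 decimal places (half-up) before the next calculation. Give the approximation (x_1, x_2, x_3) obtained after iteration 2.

Iteration 1:
  x_1 = (-11 - (4)·1.0000 - (-1)·1.0000) / (6) = -2.3333
  x_2 = (-9 - (-3)·1.0000 - (2)·1.0000) / (-7) = 1.1429
  x_3 = (6 - (-3)·1.0000 - (4)·1.0000) / (8) = 0.6250
Iteration 2:
  x_1 = (-11 - (4)·1.1429 - (-1)·0.6250) / (6) = -2.4911
  x_2 = (-9 - (-3)·-2.3333 - (2)·0.6250) / (-7) = 2.4643
  x_3 = (6 - (-3)·-2.3333 - (4)·1.1429) / (8) = -0.6964

(-2.4911, 2.4643, -0.6964)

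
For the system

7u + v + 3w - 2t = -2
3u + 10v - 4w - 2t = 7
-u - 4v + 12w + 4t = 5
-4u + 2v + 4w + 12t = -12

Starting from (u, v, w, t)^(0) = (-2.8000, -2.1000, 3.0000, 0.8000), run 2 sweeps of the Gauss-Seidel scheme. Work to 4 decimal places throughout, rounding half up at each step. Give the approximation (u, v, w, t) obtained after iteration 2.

(-1.5701, 1.1071, 1.3308, -2.1515)

Iteration 1:
  u = (-2 - (1)·-2.1000 - (3)·3.0000 - (-2)·0.8000) / (7) = -1.0429
  v = (7 - (3)·-1.0429 - (-4)·3.0000 - (-2)·0.8000) / (10) = 2.3729
  w = (5 - (-1)·-1.0429 - (-4)·2.3729 - (4)·0.8000) / (12) = 0.8541
  t = (-12 - (-4)·-1.0429 - (2)·2.3729 - (4)·0.8541) / (12) = -2.0278
Iteration 2:
  u = (-2 - (1)·2.3729 - (3)·0.8541 - (-2)·-2.0278) / (7) = -1.5701
  v = (7 - (3)·-1.5701 - (-4)·0.8541 - (-2)·-2.0278) / (10) = 1.1071
  w = (5 - (-1)·-1.5701 - (-4)·1.1071 - (4)·-2.0278) / (12) = 1.3308
  t = (-12 - (-4)·-1.5701 - (2)·1.1071 - (4)·1.3308) / (12) = -2.1515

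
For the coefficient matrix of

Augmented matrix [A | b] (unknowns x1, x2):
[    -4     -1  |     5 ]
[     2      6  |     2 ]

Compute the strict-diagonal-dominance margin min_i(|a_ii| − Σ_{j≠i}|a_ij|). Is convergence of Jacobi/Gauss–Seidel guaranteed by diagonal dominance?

row 1: |-4| − (1) = 3
row 2: |6| − (2) = 4
minimum over rows = 3 → strictly diagonally dominant (convergence guaranteed)

3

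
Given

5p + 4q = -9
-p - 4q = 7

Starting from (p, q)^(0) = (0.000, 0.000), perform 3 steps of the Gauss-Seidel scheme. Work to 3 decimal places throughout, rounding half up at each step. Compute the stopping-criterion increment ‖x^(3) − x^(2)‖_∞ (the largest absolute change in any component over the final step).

Iteration 1:
  p = (-9 - (4)·0.000) / (5) = -1.800
  q = (7 - (-1)·-1.800) / (-4) = -1.300
Iteration 2:
  p = (-9 - (4)·-1.300) / (5) = -0.760
  q = (7 - (-1)·-0.760) / (-4) = -1.560
Iteration 3:
  p = (-9 - (4)·-1.560) / (5) = -0.552
  q = (7 - (-1)·-0.552) / (-4) = -1.612
Change: (0.208, -0.052) → max |·| = 0.208

0.208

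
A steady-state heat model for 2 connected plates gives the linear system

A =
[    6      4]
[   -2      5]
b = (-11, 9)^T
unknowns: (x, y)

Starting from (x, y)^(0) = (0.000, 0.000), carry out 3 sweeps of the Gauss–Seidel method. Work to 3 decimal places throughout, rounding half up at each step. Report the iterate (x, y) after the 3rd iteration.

(-2.355, 0.858)

Iteration 1:
  x = (-11 - (4)·0.000) / (6) = -1.833
  y = (9 - (-2)·-1.833) / (5) = 1.067
Iteration 2:
  x = (-11 - (4)·1.067) / (6) = -2.545
  y = (9 - (-2)·-2.545) / (5) = 0.782
Iteration 3:
  x = (-11 - (4)·0.782) / (6) = -2.355
  y = (9 - (-2)·-2.355) / (5) = 0.858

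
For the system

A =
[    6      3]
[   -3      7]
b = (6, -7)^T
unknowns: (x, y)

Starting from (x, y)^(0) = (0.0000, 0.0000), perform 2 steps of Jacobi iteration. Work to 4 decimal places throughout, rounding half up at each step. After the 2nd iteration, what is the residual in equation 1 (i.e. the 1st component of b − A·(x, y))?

Iteration 1:
  x = (6 - (3)·0.0000) / (6) = 1.0000
  y = (-7 - (-3)·0.0000) / (7) = -1.0000
Iteration 2:
  x = (6 - (3)·-1.0000) / (6) = 1.5000
  y = (-7 - (-3)·1.0000) / (7) = -0.5714
Residual b − A·x = (-1.2858, 1.4998)

-1.2858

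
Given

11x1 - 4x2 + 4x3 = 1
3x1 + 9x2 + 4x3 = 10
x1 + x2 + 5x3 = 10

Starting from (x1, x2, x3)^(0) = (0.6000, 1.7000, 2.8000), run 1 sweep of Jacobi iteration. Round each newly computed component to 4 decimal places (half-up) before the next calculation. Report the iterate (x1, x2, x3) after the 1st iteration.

(-0.3091, -0.3333, 1.5400)

Iteration 1:
  x1 = (1 - (-4)·1.7000 - (4)·2.8000) / (11) = -0.3091
  x2 = (10 - (3)·0.6000 - (4)·2.8000) / (9) = -0.3333
  x3 = (10 - (1)·0.6000 - (1)·1.7000) / (5) = 1.5400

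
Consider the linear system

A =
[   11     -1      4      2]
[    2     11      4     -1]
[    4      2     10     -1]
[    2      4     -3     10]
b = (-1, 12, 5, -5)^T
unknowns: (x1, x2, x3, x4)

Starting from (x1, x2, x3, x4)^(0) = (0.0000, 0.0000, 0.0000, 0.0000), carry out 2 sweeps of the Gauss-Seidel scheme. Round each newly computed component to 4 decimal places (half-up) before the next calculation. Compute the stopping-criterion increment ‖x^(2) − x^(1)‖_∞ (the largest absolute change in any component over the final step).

0.2149

Iteration 1:
  x1 = (-1 - (-1)·0.0000 - (4)·0.0000 - (2)·0.0000) / (11) = -0.0909
  x2 = (12 - (2)·-0.0909 - (4)·0.0000 - (-1)·0.0000) / (11) = 1.1074
  x3 = (5 - (4)·-0.0909 - (2)·1.1074 - (-1)·0.0000) / (10) = 0.3149
  x4 = (-5 - (2)·-0.0909 - (4)·1.1074 - (-3)·0.3149) / (10) = -0.8303
Iteration 2:
  x1 = (-1 - (-1)·1.1074 - (4)·0.3149 - (2)·-0.8303) / (11) = 0.0462
  x2 = (12 - (2)·0.0462 - (4)·0.3149 - (-1)·-0.8303) / (11) = 0.8925
  x3 = (5 - (4)·0.0462 - (2)·0.8925 - (-1)·-0.8303) / (10) = 0.2200
  x4 = (-5 - (2)·0.0462 - (4)·0.8925 - (-3)·0.2200) / (10) = -0.8002
Change: (0.1371, -0.2149, -0.0949, 0.0301) → max |·| = 0.2149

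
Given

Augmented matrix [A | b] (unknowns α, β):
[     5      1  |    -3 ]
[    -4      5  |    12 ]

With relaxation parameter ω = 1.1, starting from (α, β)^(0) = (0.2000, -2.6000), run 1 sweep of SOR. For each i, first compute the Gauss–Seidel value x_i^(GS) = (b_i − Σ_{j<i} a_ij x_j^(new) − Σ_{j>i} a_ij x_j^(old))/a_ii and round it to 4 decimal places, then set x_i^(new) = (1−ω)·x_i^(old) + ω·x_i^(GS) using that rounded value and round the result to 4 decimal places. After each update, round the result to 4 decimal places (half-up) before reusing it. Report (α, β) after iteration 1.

Iteration 1:
  α: GS value = (-3 - (1)·-2.6000) / (5) = -0.0800;  α ← (1−ω)·0.2000 + ω·-0.0800 = -0.1080
  β: GS value = (12 - (-4)·-0.1080) / (5) = 2.3136;  β ← (1−ω)·-2.6000 + ω·2.3136 = 2.8050

(-0.1080, 2.8050)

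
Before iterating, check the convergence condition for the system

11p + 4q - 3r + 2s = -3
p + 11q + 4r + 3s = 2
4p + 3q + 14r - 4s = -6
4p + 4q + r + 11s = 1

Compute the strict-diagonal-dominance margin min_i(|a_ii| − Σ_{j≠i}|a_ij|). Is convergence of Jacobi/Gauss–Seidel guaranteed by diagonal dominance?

2

row 1: |11| − (4+3+2) = 2
row 2: |11| − (1+4+3) = 3
row 3: |14| − (4+3+4) = 3
row 4: |11| − (4+4+1) = 2
minimum over rows = 2 → strictly diagonally dominant (convergence guaranteed)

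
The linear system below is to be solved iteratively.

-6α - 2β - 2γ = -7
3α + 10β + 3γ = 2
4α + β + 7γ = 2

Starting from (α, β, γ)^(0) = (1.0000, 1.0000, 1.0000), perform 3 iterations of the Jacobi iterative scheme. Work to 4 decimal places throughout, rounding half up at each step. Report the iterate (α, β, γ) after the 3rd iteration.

Iteration 1:
  α = (-7 - (-2)·1.0000 - (-2)·1.0000) / (-6) = 0.5000
  β = (2 - (3)·1.0000 - (3)·1.0000) / (10) = -0.4000
  γ = (2 - (4)·1.0000 - (1)·1.0000) / (7) = -0.4286
Iteration 2:
  α = (-7 - (-2)·-0.4000 - (-2)·-0.4286) / (-6) = 1.4429
  β = (2 - (3)·0.5000 - (3)·-0.4286) / (10) = 0.1786
  γ = (2 - (4)·0.5000 - (1)·-0.4000) / (7) = 0.0571
Iteration 3:
  α = (-7 - (-2)·0.1786 - (-2)·0.0571) / (-6) = 1.0881
  β = (2 - (3)·1.4429 - (3)·0.0571) / (10) = -0.2500
  γ = (2 - (4)·1.4429 - (1)·0.1786) / (7) = -0.5643

(1.0881, -0.2500, -0.5643)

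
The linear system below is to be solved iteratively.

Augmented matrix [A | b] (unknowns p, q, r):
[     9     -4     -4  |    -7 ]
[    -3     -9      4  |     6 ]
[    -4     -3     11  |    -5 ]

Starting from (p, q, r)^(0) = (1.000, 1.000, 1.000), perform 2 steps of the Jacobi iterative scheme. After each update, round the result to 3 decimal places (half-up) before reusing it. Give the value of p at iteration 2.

Iteration 1:
  p = (-7 - (-4)·1.000 - (-4)·1.000) / (9) = 0.111
  q = (6 - (-3)·1.000 - (4)·1.000) / (-9) = -0.556
  r = (-5 - (-4)·1.000 - (-3)·1.000) / (11) = 0.182
Iteration 2:
  p = (-7 - (-4)·-0.556 - (-4)·0.182) / (9) = -0.944
  q = (6 - (-3)·0.111 - (4)·0.182) / (-9) = -0.623
  r = (-5 - (-4)·0.111 - (-3)·-0.556) / (11) = -0.566

-0.944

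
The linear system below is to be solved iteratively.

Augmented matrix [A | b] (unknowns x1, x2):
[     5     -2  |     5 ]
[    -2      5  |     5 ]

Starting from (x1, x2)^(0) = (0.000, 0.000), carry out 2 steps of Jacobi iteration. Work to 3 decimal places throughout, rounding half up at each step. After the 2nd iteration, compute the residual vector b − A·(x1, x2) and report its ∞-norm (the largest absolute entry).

Iteration 1:
  x1 = (5 - (-2)·0.000) / (5) = 1.000
  x2 = (5 - (-2)·0.000) / (5) = 1.000
Iteration 2:
  x1 = (5 - (-2)·1.000) / (5) = 1.400
  x2 = (5 - (-2)·1.000) / (5) = 1.400
Residual b − A·x = (0.800, 0.800); ∞-norm = 0.800

0.800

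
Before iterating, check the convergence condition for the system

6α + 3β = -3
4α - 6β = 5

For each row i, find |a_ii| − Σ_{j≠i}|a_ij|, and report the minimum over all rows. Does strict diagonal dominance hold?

row 1: |6| − (3) = 3
row 2: |-6| − (4) = 2
minimum over rows = 2 → strictly diagonally dominant (convergence guaranteed)

2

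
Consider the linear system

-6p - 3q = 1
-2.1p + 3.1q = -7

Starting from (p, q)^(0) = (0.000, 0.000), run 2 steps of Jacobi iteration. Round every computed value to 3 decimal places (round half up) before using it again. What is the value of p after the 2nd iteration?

Iteration 1:
  p = (1 - (-3)·0.000) / (-6) = -0.167
  q = (-7 - (-2.1)·0.000) / (3.1) = -2.258
Iteration 2:
  p = (1 - (-3)·-2.258) / (-6) = 0.962
  q = (-7 - (-2.1)·-0.167) / (3.1) = -2.371

0.962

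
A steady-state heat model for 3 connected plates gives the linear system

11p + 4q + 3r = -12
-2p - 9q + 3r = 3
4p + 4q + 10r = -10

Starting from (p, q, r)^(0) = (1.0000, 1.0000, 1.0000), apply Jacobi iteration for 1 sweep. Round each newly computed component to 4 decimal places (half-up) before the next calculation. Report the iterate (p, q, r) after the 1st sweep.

(-1.7273, -0.2222, -1.8000)

Iteration 1:
  p = (-12 - (4)·1.0000 - (3)·1.0000) / (11) = -1.7273
  q = (3 - (-2)·1.0000 - (3)·1.0000) / (-9) = -0.2222
  r = (-10 - (4)·1.0000 - (4)·1.0000) / (10) = -1.8000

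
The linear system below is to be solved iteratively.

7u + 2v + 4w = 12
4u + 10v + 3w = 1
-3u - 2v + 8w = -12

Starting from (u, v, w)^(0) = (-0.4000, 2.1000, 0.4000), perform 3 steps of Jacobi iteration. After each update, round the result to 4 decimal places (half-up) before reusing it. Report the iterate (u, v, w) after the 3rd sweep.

Iteration 1:
  u = (12 - (2)·2.1000 - (4)·0.4000) / (7) = 0.8857
  v = (1 - (4)·-0.4000 - (3)·0.4000) / (10) = 0.1400
  w = (-12 - (-3)·-0.4000 - (-2)·2.1000) / (8) = -1.1250
Iteration 2:
  u = (12 - (2)·0.1400 - (4)·-1.1250) / (7) = 2.3171
  v = (1 - (4)·0.8857 - (3)·-1.1250) / (10) = 0.0832
  w = (-12 - (-3)·0.8857 - (-2)·0.1400) / (8) = -1.1329
Iteration 3:
  u = (12 - (2)·0.0832 - (4)·-1.1329) / (7) = 2.3379
  v = (1 - (4)·2.3171 - (3)·-1.1329) / (10) = -0.4870
  w = (-12 - (-3)·2.3171 - (-2)·0.0832) / (8) = -0.6103

(2.3379, -0.4870, -0.6103)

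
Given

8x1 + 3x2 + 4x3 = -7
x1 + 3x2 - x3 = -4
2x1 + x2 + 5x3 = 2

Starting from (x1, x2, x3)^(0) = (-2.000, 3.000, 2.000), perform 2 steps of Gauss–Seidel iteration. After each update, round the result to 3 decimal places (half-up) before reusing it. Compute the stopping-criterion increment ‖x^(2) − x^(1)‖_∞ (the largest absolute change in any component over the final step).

1.234

Iteration 1:
  x1 = (-7 - (3)·3.000 - (4)·2.000) / (8) = -3.000
  x2 = (-4 - (1)·-3.000 - (-1)·2.000) / (3) = 0.333
  x3 = (2 - (2)·-3.000 - (1)·0.333) / (5) = 1.533
Iteration 2:
  x1 = (-7 - (3)·0.333 - (4)·1.533) / (8) = -1.766
  x2 = (-4 - (1)·-1.766 - (-1)·1.533) / (3) = -0.234
  x3 = (2 - (2)·-1.766 - (1)·-0.234) / (5) = 1.153
Change: (1.234, -0.567, -0.380) → max |·| = 1.234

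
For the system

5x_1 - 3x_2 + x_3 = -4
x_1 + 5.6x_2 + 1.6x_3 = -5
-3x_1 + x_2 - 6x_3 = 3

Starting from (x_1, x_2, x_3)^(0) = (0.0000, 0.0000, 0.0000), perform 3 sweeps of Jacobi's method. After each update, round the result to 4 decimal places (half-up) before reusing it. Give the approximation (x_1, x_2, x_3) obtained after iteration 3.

Iteration 1:
  x_1 = (-4 - (-3)·0.0000 - (1)·0.0000) / (5) = -0.8000
  x_2 = (-5 - (1)·0.0000 - (1.6)·0.0000) / (5.6) = -0.8929
  x_3 = (3 - (-3)·0.0000 - (1)·0.0000) / (-6) = -0.5000
Iteration 2:
  x_1 = (-4 - (-3)·-0.8929 - (1)·-0.5000) / (5) = -1.2357
  x_2 = (-5 - (1)·-0.8000 - (1.6)·-0.5000) / (5.6) = -0.6071
  x_3 = (3 - (-3)·-0.8000 - (1)·-0.8929) / (-6) = -0.2488
Iteration 3:
  x_1 = (-4 - (-3)·-0.6071 - (1)·-0.2488) / (5) = -1.1145
  x_2 = (-5 - (1)·-1.2357 - (1.6)·-0.2488) / (5.6) = -0.6011
  x_3 = (3 - (-3)·-1.2357 - (1)·-0.6071) / (-6) = 0.0167

(-1.1145, -0.6011, 0.0167)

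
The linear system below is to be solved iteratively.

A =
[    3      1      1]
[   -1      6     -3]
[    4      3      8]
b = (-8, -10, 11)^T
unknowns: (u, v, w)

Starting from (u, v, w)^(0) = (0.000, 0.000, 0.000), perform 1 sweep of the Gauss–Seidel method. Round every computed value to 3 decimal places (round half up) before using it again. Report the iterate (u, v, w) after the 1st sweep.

Iteration 1:
  u = (-8 - (1)·0.000 - (1)·0.000) / (3) = -2.667
  v = (-10 - (-1)·-2.667 - (-3)·0.000) / (6) = -2.111
  w = (11 - (4)·-2.667 - (3)·-2.111) / (8) = 3.500

(-2.667, -2.111, 3.500)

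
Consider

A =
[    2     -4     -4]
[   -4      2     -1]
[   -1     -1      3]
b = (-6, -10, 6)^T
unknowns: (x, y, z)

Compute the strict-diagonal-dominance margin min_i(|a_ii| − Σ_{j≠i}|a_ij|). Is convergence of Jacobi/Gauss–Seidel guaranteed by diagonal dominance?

-6

row 1: |2| − (4+4) = -6
row 2: |2| − (4+1) = -3
row 3: |3| − (1+1) = 1
minimum over rows = -6 → not strictly diagonally dominant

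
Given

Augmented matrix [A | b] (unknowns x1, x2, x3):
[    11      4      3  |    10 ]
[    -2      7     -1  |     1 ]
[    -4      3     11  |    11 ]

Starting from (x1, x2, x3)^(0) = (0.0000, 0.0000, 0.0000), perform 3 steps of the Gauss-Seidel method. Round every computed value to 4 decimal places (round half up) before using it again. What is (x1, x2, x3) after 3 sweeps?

Iteration 1:
  x1 = (10 - (4)·0.0000 - (3)·0.0000) / (11) = 0.9091
  x2 = (1 - (-2)·0.9091 - (-1)·0.0000) / (7) = 0.4026
  x3 = (11 - (-4)·0.9091 - (3)·0.4026) / (11) = 1.2208
Iteration 2:
  x1 = (10 - (4)·0.4026 - (3)·1.2208) / (11) = 0.4297
  x2 = (1 - (-2)·0.4297 - (-1)·1.2208) / (7) = 0.4400
  x3 = (11 - (-4)·0.4297 - (3)·0.4400) / (11) = 1.0363
Iteration 3:
  x1 = (10 - (4)·0.4400 - (3)·1.0363) / (11) = 0.4665
  x2 = (1 - (-2)·0.4665 - (-1)·1.0363) / (7) = 0.4242
  x3 = (11 - (-4)·0.4665 - (3)·0.4242) / (11) = 1.0539

(0.4665, 0.4242, 1.0539)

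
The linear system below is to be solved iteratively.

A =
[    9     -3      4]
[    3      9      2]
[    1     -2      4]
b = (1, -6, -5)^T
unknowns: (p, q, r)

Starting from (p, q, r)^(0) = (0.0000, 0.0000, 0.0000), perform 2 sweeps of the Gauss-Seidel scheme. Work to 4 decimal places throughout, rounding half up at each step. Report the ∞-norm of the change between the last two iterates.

0.4897

Iteration 1:
  p = (1 - (-3)·0.0000 - (4)·0.0000) / (9) = 0.1111
  q = (-6 - (3)·0.1111 - (2)·0.0000) / (9) = -0.7037
  r = (-5 - (1)·0.1111 - (-2)·-0.7037) / (4) = -1.6296
Iteration 2:
  p = (1 - (-3)·-0.7037 - (4)·-1.6296) / (9) = 0.6008
  q = (-6 - (3)·0.6008 - (2)·-1.6296) / (9) = -0.5048
  r = (-5 - (1)·0.6008 - (-2)·-0.5048) / (4) = -1.6526
Change: (0.4897, 0.1989, -0.0230) → max |·| = 0.4897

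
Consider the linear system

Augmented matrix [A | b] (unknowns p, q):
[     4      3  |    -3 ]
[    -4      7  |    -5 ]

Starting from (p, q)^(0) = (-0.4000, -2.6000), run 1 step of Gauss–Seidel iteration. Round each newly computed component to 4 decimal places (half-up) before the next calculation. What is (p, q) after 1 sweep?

Iteration 1:
  p = (-3 - (3)·-2.6000) / (4) = 1.2000
  q = (-5 - (-4)·1.2000) / (7) = -0.0286

(1.2000, -0.0286)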